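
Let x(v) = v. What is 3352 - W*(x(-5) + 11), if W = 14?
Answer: 3268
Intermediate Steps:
3352 - W*(x(-5) + 11) = 3352 - 14*(-5 + 11) = 3352 - 14*6 = 3352 - 1*84 = 3352 - 84 = 3268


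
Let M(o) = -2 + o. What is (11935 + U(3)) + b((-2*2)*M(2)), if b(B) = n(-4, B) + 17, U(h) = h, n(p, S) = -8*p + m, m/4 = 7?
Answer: 12015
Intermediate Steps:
m = 28 (m = 4*7 = 28)
n(p, S) = 28 - 8*p (n(p, S) = -8*p + 28 = 28 - 8*p)
b(B) = 77 (b(B) = (28 - 8*(-4)) + 17 = (28 + 32) + 17 = 60 + 17 = 77)
(11935 + U(3)) + b((-2*2)*M(2)) = (11935 + 3) + 77 = 11938 + 77 = 12015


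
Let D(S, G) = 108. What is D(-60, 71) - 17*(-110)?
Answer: 1978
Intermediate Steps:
D(-60, 71) - 17*(-110) = 108 - 17*(-110) = 108 + 1870 = 1978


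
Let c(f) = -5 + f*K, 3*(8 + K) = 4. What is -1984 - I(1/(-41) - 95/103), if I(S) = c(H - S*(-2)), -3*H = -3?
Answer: -25147411/12669 ≈ -1985.0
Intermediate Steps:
K = -20/3 (K = -8 + (1/3)*4 = -8 + 4/3 = -20/3 ≈ -6.6667)
H = 1 (H = -1/3*(-3) = 1)
c(f) = -5 - 20*f/3 (c(f) = -5 + f*(-20/3) = -5 - 20*f/3)
I(S) = -35/3 - 40*S/3 (I(S) = -5 - 20*(1 - S*(-2))/3 = -5 - 20*(1 - (-2)*S)/3 = -5 - 20*(1 + 2*S)/3 = -5 + (-20/3 - 40*S/3) = -35/3 - 40*S/3)
-1984 - I(1/(-41) - 95/103) = -1984 - (-35/3 - 40*(1/(-41) - 95/103)/3) = -1984 - (-35/3 - 40*(1*(-1/41) - 95*1/103)/3) = -1984 - (-35/3 - 40*(-1/41 - 95/103)/3) = -1984 - (-35/3 - 40/3*(-3998/4223)) = -1984 - (-35/3 + 159920/12669) = -1984 - 1*12115/12669 = -1984 - 12115/12669 = -25147411/12669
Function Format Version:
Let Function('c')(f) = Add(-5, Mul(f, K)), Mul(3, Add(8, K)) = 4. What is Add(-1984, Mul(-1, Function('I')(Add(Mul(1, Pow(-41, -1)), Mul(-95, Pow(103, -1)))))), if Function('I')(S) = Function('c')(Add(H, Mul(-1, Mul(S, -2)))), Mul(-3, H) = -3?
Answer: Rational(-25147411, 12669) ≈ -1985.0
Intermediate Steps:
K = Rational(-20, 3) (K = Add(-8, Mul(Rational(1, 3), 4)) = Add(-8, Rational(4, 3)) = Rational(-20, 3) ≈ -6.6667)
H = 1 (H = Mul(Rational(-1, 3), -3) = 1)
Function('c')(f) = Add(-5, Mul(Rational(-20, 3), f)) (Function('c')(f) = Add(-5, Mul(f, Rational(-20, 3))) = Add(-5, Mul(Rational(-20, 3), f)))
Function('I')(S) = Add(Rational(-35, 3), Mul(Rational(-40, 3), S)) (Function('I')(S) = Add(-5, Mul(Rational(-20, 3), Add(1, Mul(-1, Mul(S, -2))))) = Add(-5, Mul(Rational(-20, 3), Add(1, Mul(-1, Mul(-2, S))))) = Add(-5, Mul(Rational(-20, 3), Add(1, Mul(2, S)))) = Add(-5, Add(Rational(-20, 3), Mul(Rational(-40, 3), S))) = Add(Rational(-35, 3), Mul(Rational(-40, 3), S)))
Add(-1984, Mul(-1, Function('I')(Add(Mul(1, Pow(-41, -1)), Mul(-95, Pow(103, -1)))))) = Add(-1984, Mul(-1, Add(Rational(-35, 3), Mul(Rational(-40, 3), Add(Mul(1, Pow(-41, -1)), Mul(-95, Pow(103, -1))))))) = Add(-1984, Mul(-1, Add(Rational(-35, 3), Mul(Rational(-40, 3), Add(Mul(1, Rational(-1, 41)), Mul(-95, Rational(1, 103))))))) = Add(-1984, Mul(-1, Add(Rational(-35, 3), Mul(Rational(-40, 3), Add(Rational(-1, 41), Rational(-95, 103)))))) = Add(-1984, Mul(-1, Add(Rational(-35, 3), Mul(Rational(-40, 3), Rational(-3998, 4223))))) = Add(-1984, Mul(-1, Add(Rational(-35, 3), Rational(159920, 12669)))) = Add(-1984, Mul(-1, Rational(12115, 12669))) = Add(-1984, Rational(-12115, 12669)) = Rational(-25147411, 12669)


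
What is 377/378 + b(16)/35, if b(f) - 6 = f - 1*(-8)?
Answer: 701/378 ≈ 1.8545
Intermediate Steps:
b(f) = 14 + f (b(f) = 6 + (f - 1*(-8)) = 6 + (f + 8) = 6 + (8 + f) = 14 + f)
377/378 + b(16)/35 = 377/378 + (14 + 16)/35 = 377*(1/378) + 30*(1/35) = 377/378 + 6/7 = 701/378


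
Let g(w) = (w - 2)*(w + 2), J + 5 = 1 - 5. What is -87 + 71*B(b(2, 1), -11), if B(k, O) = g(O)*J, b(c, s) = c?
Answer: -74850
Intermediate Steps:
J = -9 (J = -5 + (1 - 5) = -5 - 4 = -9)
g(w) = (-2 + w)*(2 + w)
B(k, O) = 36 - 9*O² (B(k, O) = (-4 + O²)*(-9) = 36 - 9*O²)
-87 + 71*B(b(2, 1), -11) = -87 + 71*(36 - 9*(-11)²) = -87 + 71*(36 - 9*121) = -87 + 71*(36 - 1089) = -87 + 71*(-1053) = -87 - 74763 = -74850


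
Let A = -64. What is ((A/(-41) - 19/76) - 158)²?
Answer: 660335809/26896 ≈ 24551.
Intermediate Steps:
((A/(-41) - 19/76) - 158)² = ((-64/(-41) - 19/76) - 158)² = ((-64*(-1/41) - 19*1/76) - 158)² = ((64/41 - ¼) - 158)² = (215/164 - 158)² = (-25697/164)² = 660335809/26896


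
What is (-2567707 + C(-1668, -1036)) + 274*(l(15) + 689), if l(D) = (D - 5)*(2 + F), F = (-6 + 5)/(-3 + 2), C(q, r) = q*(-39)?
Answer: -2305649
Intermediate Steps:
C(q, r) = -39*q
F = 1 (F = -1/(-1) = -1*(-1) = 1)
l(D) = -15 + 3*D (l(D) = (D - 5)*(2 + 1) = (-5 + D)*3 = -15 + 3*D)
(-2567707 + C(-1668, -1036)) + 274*(l(15) + 689) = (-2567707 - 39*(-1668)) + 274*((-15 + 3*15) + 689) = (-2567707 + 65052) + 274*((-15 + 45) + 689) = -2502655 + 274*(30 + 689) = -2502655 + 274*719 = -2502655 + 197006 = -2305649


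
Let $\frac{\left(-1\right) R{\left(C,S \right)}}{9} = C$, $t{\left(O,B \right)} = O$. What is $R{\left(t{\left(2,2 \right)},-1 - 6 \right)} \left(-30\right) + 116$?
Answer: $656$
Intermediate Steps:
$R{\left(C,S \right)} = - 9 C$
$R{\left(t{\left(2,2 \right)},-1 - 6 \right)} \left(-30\right) + 116 = \left(-9\right) 2 \left(-30\right) + 116 = \left(-18\right) \left(-30\right) + 116 = 540 + 116 = 656$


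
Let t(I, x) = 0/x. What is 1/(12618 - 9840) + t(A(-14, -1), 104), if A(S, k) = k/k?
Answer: 1/2778 ≈ 0.00035997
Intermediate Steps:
A(S, k) = 1
t(I, x) = 0
1/(12618 - 9840) + t(A(-14, -1), 104) = 1/(12618 - 9840) + 0 = 1/2778 + 0 = 1/2778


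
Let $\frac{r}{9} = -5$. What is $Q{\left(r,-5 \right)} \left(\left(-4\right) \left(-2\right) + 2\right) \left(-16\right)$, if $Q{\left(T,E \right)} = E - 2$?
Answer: $1120$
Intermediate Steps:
$r = -45$ ($r = 9 \left(-5\right) = -45$)
$Q{\left(T,E \right)} = -2 + E$
$Q{\left(r,-5 \right)} \left(\left(-4\right) \left(-2\right) + 2\right) \left(-16\right) = \left(-2 - 5\right) \left(\left(-4\right) \left(-2\right) + 2\right) \left(-16\right) = - 7 \left(8 + 2\right) \left(-16\right) = \left(-7\right) 10 \left(-16\right) = \left(-70\right) \left(-16\right) = 1120$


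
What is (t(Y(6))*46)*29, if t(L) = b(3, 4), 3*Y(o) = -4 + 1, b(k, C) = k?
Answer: 4002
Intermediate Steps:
Y(o) = -1 (Y(o) = (-4 + 1)/3 = (⅓)*(-3) = -1)
t(L) = 3
(t(Y(6))*46)*29 = (3*46)*29 = 138*29 = 4002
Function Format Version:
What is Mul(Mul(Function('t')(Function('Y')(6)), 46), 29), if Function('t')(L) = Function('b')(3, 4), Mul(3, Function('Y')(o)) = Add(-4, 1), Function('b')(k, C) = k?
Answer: 4002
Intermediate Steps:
Function('Y')(o) = -1 (Function('Y')(o) = Mul(Rational(1, 3), Add(-4, 1)) = Mul(Rational(1, 3), -3) = -1)
Function('t')(L) = 3
Mul(Mul(Function('t')(Function('Y')(6)), 46), 29) = Mul(Mul(3, 46), 29) = Mul(138, 29) = 4002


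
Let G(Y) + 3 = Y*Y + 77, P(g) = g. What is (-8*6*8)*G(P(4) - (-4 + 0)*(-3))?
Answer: -52992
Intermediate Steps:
G(Y) = 74 + Y² (G(Y) = -3 + (Y*Y + 77) = -3 + (Y² + 77) = -3 + (77 + Y²) = 74 + Y²)
(-8*6*8)*G(P(4) - (-4 + 0)*(-3)) = (-8*6*8)*(74 + (4 - (-4 + 0)*(-3))²) = (-48*8)*(74 + (4 - (-4)*(-3))²) = -384*(74 + (4 - 1*12)²) = -384*(74 + (4 - 12)²) = -384*(74 + (-8)²) = -384*(74 + 64) = -384*138 = -52992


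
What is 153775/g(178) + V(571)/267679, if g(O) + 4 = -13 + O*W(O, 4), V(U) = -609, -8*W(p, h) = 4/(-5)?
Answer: 205811688689/1070716 ≈ 1.9222e+5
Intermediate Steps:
W(p, h) = ⅒ (W(p, h) = -1/(2*(-5)) = -(-1)/(2*5) = -⅛*(-⅘) = ⅒)
g(O) = -17 + O/10 (g(O) = -4 + (-13 + O*(⅒)) = -4 + (-13 + O/10) = -17 + O/10)
153775/g(178) + V(571)/267679 = 153775/(-17 + (⅒)*178) - 609/267679 = 153775/(-17 + 89/5) - 609*1/267679 = 153775/(⅘) - 609/267679 = 153775*(5/4) - 609/267679 = 768875/4 - 609/267679 = 205811688689/1070716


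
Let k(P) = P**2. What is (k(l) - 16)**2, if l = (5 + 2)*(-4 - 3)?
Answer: 5688225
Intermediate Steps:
l = -49 (l = 7*(-7) = -49)
(k(l) - 16)**2 = ((-49)**2 - 16)**2 = (2401 - 16)**2 = 2385**2 = 5688225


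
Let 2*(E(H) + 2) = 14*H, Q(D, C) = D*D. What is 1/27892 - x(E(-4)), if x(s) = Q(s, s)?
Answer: -25102799/27892 ≈ -900.00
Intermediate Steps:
Q(D, C) = D²
E(H) = -2 + 7*H (E(H) = -2 + (14*H)/2 = -2 + 7*H)
x(s) = s²
1/27892 - x(E(-4)) = 1/27892 - (-2 + 7*(-4))² = 1/27892 - (-2 - 28)² = 1/27892 - 1*(-30)² = 1/27892 - 1*900 = 1/27892 - 900 = -25102799/27892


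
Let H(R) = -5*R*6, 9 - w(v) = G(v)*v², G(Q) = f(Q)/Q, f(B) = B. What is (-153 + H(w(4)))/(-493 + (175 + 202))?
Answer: -57/116 ≈ -0.49138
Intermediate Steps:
G(Q) = 1 (G(Q) = Q/Q = 1)
w(v) = 9 - v²
H(R) = -30*R
(-153 + H(w(4)))/(-493 + (175 + 202)) = (-153 - 30*(9 - 1*4²))/(-493 + (175 + 202)) = (-153 - 30*(9 - 1*16))/(-493 + 377) = (-153 - 30*(9 - 16))/(-116) = (-153 - 30*(-7))*(-1/116) = (-153 + 210)*(-1/116) = 57*(-1/116) = -57/116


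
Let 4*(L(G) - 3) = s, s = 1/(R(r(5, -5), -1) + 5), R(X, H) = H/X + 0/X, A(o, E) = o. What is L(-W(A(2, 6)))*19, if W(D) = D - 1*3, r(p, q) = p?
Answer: 5567/96 ≈ 57.990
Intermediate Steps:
W(D) = -3 + D (W(D) = D - 3 = -3 + D)
R(X, H) = H/X (R(X, H) = H/X + 0 = H/X)
s = 5/24 (s = 1/(-1/5 + 5) = 1/(-1*⅕ + 5) = 1/(-⅕ + 5) = 1/(24/5) = 5/24 ≈ 0.20833)
L(G) = 293/96 (L(G) = 3 + (¼)*(5/24) = 3 + 5/96 = 293/96)
L(-W(A(2, 6)))*19 = (293/96)*19 = 5567/96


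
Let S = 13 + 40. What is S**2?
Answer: 2809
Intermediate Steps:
S = 53
S**2 = 53**2 = 2809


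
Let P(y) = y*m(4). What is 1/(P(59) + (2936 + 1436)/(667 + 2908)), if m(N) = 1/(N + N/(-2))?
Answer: 7150/219669 ≈ 0.032549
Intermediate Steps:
m(N) = 2/N (m(N) = 1/(N + N*(-1/2)) = 1/(N - N/2) = 1/(N/2) = 2/N)
P(y) = y/2 (P(y) = y*(2/4) = y*(2*(1/4)) = y*(1/2) = y/2)
1/(P(59) + (2936 + 1436)/(667 + 2908)) = 1/((1/2)*59 + (2936 + 1436)/(667 + 2908)) = 1/(59/2 + 4372/3575) = 1/(219669/7150) = 7150/219669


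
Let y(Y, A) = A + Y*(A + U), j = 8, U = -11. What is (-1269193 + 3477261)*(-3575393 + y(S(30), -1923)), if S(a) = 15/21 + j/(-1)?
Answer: -55074908319304/7 ≈ -7.8678e+12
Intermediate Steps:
S(a) = -51/7 (S(a) = 15/21 + 8/(-1) = 15*(1/21) + 8*(-1) = 5/7 - 8 = -51/7)
y(Y, A) = A + Y*(-11 + A) (y(Y, A) = A + Y*(A - 11) = A + Y*(-11 + A))
(-1269193 + 3477261)*(-3575393 + y(S(30), -1923)) = (-1269193 + 3477261)*(-3575393 + (-1923 - 11*(-51/7) - 1923*(-51/7))) = 2208068*(-3575393 + (-1923 + 561/7 + 98073/7)) = 2208068*(-3575393 + 85173/7) = 2208068*(-24942578/7) = -55074908319304/7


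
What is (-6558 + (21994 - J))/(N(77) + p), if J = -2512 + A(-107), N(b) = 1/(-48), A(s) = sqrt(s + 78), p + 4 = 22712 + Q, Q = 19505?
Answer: 861504/2026223 - 48*I*sqrt(29)/2026223 ≈ 0.42518 - 0.00012757*I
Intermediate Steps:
p = 42213 (p = -4 + (22712 + 19505) = -4 + 42217 = 42213)
A(s) = sqrt(78 + s)
N(b) = -1/48
J = -2512 + I*sqrt(29) (J = -2512 + sqrt(78 - 107) = -2512 + sqrt(-29) = -2512 + I*sqrt(29) ≈ -2512.0 + 5.3852*I)
(-6558 + (21994 - J))/(N(77) + p) = (-6558 + (21994 - (-2512 + I*sqrt(29))))/(-1/48 + 42213) = (-6558 + (21994 + (2512 - I*sqrt(29))))/(2026223/48) = (-6558 + (24506 - I*sqrt(29)))*(48/2026223) = (17948 - I*sqrt(29))*(48/2026223) = 861504/2026223 - 48*I*sqrt(29)/2026223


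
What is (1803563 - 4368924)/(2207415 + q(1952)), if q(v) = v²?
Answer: -2565361/6017719 ≈ -0.42630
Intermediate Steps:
(1803563 - 4368924)/(2207415 + q(1952)) = (1803563 - 4368924)/(2207415 + 1952²) = -2565361/(2207415 + 3810304) = -2565361/6017719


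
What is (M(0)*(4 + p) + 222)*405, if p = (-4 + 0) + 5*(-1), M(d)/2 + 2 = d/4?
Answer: 98010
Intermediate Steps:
M(d) = -4 + d/2 (M(d) = -4 + 2*(d/4) = -4 + d/2)
p = -9 (p = -4 - 5 = -9)
(M(0)*(4 + p) + 222)*405 = ((-4 + (1/2)*0)*(4 - 9) + 222)*405 = ((-4 + 0)*(-5) + 222)*405 = (-4*(-5) + 222)*405 = (20 + 222)*405 = 242*405 = 98010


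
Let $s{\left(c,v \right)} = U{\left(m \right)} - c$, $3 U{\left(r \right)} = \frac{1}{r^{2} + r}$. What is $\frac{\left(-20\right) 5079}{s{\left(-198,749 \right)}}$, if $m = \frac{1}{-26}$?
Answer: $- \frac{3809250}{7087} \approx -537.5$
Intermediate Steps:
$m = - \frac{1}{26} \approx -0.038462$
$U{\left(r \right)} = \frac{1}{3 \left(r + r^{2}\right)}$ ($U{\left(r \right)} = \frac{1}{3 \left(r^{2} + r\right)} = \frac{1}{3 \left(r + r^{2}\right)}$)
$s{\left(c,v \right)} = - \frac{676}{75} - c$ ($s{\left(c,v \right)} = \frac{1}{3 \left(- \frac{1}{26}\right) \left(1 - \frac{1}{26}\right)} - c = \frac{1}{3} \left(-26\right) \frac{1}{\frac{25}{26}} - c = \frac{1}{3} \left(-26\right) \frac{26}{25} - c = - \frac{676}{75} - c$)
$\frac{\left(-20\right) 5079}{s{\left(-198,749 \right)}} = \frac{\left(-20\right) 5079}{- \frac{676}{75} - -198} = - \frac{101580}{- \frac{676}{75} + 198} = - \frac{101580}{\frac{14174}{75}} = \left(-101580\right) \frac{75}{14174} = - \frac{3809250}{7087}$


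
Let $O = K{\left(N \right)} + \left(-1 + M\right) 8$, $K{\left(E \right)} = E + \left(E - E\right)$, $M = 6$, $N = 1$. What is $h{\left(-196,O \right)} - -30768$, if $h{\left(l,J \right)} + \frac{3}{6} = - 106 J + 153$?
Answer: $\frac{53149}{2} \approx 26575.0$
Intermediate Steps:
$K{\left(E \right)} = E$ ($K{\left(E \right)} = E + 0 = E$)
$O = 41$ ($O = 1 + \left(-1 + 6\right) 8 = 1 + 5 \cdot 8 = 1 + 40 = 41$)
$h{\left(l,J \right)} = \frac{305}{2} - 106 J$ ($h{\left(l,J \right)} = - \frac{1}{2} - \left(-153 + 106 J\right) = \frac{305}{2} - 106 J$)
$h{\left(-196,O \right)} - -30768 = \left(\frac{305}{2} - 4346\right) - -30768 = \left(\frac{305}{2} - 4346\right) + 30768 = - \frac{8387}{2} + 30768 = \frac{53149}{2}$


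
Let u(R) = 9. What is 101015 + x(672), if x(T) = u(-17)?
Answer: 101024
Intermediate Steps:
x(T) = 9
101015 + x(672) = 101015 + 9 = 101024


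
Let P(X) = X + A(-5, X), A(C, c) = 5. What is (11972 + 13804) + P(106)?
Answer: 25887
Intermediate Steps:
P(X) = 5 + X (P(X) = X + 5 = 5 + X)
(11972 + 13804) + P(106) = (11972 + 13804) + (5 + 106) = 25776 + 111 = 25887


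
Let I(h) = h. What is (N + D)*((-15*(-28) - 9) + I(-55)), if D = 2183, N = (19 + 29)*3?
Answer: 828412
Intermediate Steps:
N = 144 (N = 48*3 = 144)
(N + D)*((-15*(-28) - 9) + I(-55)) = (144 + 2183)*((-15*(-28) - 9) - 55) = 2327*((420 - 9) - 55) = 2327*(411 - 55) = 2327*356 = 828412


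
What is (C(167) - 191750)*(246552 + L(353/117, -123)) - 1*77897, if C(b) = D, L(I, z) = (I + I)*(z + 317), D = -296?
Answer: -5566183573157/117 ≈ -4.7574e+10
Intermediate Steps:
L(I, z) = 2*I*(317 + z) (L(I, z) = (2*I)*(317 + z) = 2*I*(317 + z))
C(b) = -296
(C(167) - 191750)*(246552 + L(353/117, -123)) - 1*77897 = (-296 - 191750)*(246552 + 2*(353/117)*(317 - 123)) - 1*77897 = -192046*(246552 + 2*(353*(1/117))*194) - 77897 = -192046*(246552 + 2*(353/117)*194) - 77897 = -192046*(246552 + 136964/117) - 77897 = -192046*28983548/117 - 77897 = -5566174459208/117 - 77897 = -5566183573157/117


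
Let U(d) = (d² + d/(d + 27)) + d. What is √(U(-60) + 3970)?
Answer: √908930/11 ≈ 86.671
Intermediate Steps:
U(d) = d + d² + d/(27 + d) (U(d) = (d² + d/(27 + d)) + d = d + d² + d/(27 + d))
√(U(-60) + 3970) = √(-60*(28 + (-60)² + 28*(-60))/(27 - 60) + 3970) = √(-60*(28 + 3600 - 1680)/(-33) + 3970) = √(-60*(-1/33)*1948 + 3970) = √(38960/11 + 3970) = √(82630/11) = √908930/11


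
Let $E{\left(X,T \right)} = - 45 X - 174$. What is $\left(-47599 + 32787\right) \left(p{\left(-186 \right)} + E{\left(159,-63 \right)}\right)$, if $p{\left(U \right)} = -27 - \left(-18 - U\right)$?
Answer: $111445488$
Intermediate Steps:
$p{\left(U \right)} = -9 + U$ ($p{\left(U \right)} = -27 + \left(18 + U\right) = -9 + U$)
$E{\left(X,T \right)} = -174 - 45 X$
$\left(-47599 + 32787\right) \left(p{\left(-186 \right)} + E{\left(159,-63 \right)}\right) = \left(-47599 + 32787\right) \left(\left(-9 - 186\right) - 7329\right) = - 14812 \left(-195 - 7329\right) = \left(-14812\right) \left(-7524\right) = 111445488$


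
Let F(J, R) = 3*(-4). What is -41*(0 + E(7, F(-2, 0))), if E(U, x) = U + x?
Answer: 205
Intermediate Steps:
F(J, R) = -12
-41*(0 + E(7, F(-2, 0))) = -41*(0 + (7 - 12)) = -41*(0 - 5) = -41*(-5) = 205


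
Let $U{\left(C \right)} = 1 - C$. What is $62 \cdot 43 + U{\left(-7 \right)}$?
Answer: $2674$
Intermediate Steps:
$62 \cdot 43 + U{\left(-7 \right)} = 62 \cdot 43 + \left(1 - -7\right) = 2666 + \left(1 + 7\right) = 2666 + 8 = 2674$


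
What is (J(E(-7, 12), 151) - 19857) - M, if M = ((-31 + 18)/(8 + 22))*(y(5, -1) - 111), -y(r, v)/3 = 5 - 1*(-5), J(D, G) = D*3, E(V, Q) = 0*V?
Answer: -199181/10 ≈ -19918.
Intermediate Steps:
E(V, Q) = 0
J(D, G) = 3*D
y(r, v) = -30 (y(r, v) = -3*(5 - 1*(-5)) = -3*(5 + 5) = -3*10 = -30)
M = 611/10 (M = ((-31 + 18)/(8 + 22))*(-30 - 111) = -13/30*(-141) = 611/10 ≈ 61.100)
(J(E(-7, 12), 151) - 19857) - M = (3*0 - 19857) - 1*611/10 = (0 - 19857) - 611/10 = -19857 - 611/10 = -199181/10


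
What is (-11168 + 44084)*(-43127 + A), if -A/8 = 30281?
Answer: -9393403500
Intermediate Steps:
A = -242248 (A = -8*30281 = -242248)
(-11168 + 44084)*(-43127 + A) = (-11168 + 44084)*(-43127 - 242248) = 32916*(-285375) = -9393403500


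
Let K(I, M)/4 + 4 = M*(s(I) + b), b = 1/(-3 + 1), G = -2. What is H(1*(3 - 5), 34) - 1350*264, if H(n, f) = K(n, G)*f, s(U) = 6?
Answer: -358440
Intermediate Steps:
b = -½ (b = 1/(-2) = -½ ≈ -0.50000)
K(I, M) = -16 + 22*M (K(I, M) = -16 + 4*(M*(6 - ½)) = -16 + 4*(M*(11/2)) = -16 + 4*(11*M/2) = -16 + 22*M)
H(n, f) = -60*f (H(n, f) = (-16 + 22*(-2))*f = (-16 - 44)*f = -60*f)
H(1*(3 - 5), 34) - 1350*264 = -60*34 - 1350*264 = -2040 - 356400 = -358440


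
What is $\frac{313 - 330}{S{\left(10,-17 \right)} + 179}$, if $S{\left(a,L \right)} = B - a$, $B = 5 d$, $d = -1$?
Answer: $- \frac{17}{164} \approx -0.10366$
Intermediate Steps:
$B = -5$ ($B = 5 \left(-1\right) = -5$)
$S{\left(a,L \right)} = -5 - a$
$\frac{313 - 330}{S{\left(10,-17 \right)} + 179} = \frac{313 - 330}{\left(-5 - 10\right) + 179} = - \frac{17}{\left(-5 - 10\right) + 179} = - \frac{17}{-15 + 179} = - \frac{17}{164}$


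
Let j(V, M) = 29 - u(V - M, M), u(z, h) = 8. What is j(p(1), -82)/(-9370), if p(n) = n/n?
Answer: -21/9370 ≈ -0.0022412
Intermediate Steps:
p(n) = 1
j(V, M) = 21 (j(V, M) = 29 - 1*8 = 29 - 8 = 21)
j(p(1), -82)/(-9370) = 21/(-9370) = 21*(-1/9370) = -21/9370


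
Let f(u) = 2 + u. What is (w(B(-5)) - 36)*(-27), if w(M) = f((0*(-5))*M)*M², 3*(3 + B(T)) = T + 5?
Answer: 486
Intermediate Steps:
B(T) = -4/3 + T/3 (B(T) = -3 + (T + 5)/3 = -3 + (5 + T)/3 = -3 + (5/3 + T/3) = -4/3 + T/3)
w(M) = 2*M² (w(M) = (2 + (0*(-5))*M)*M² = (2 + 0*M)*M² = (2 + 0)*M² = 2*M²)
(w(B(-5)) - 36)*(-27) = (2*(-4/3 + (⅓)*(-5))² - 36)*(-27) = (2*(-4/3 - 5/3)² - 36)*(-27) = (2*(-3)² - 36)*(-27) = (2*9 - 36)*(-27) = (18 - 36)*(-27) = -18*(-27) = 486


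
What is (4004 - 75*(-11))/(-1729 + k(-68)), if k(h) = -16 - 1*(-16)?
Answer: -4829/1729 ≈ -2.7929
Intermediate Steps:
k(h) = 0 (k(h) = -16 + 16 = 0)
(4004 - 75*(-11))/(-1729 + k(-68)) = (4004 - 75*(-11))/(-1729 + 0) = (4004 + 825)/(-1729) = 4829*(-1/1729) = -4829/1729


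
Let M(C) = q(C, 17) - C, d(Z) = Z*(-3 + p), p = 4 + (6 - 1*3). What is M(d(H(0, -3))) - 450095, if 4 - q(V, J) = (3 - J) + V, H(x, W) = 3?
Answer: -450101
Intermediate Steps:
q(V, J) = 1 + J - V (q(V, J) = 4 - ((3 - J) + V) = 4 - (3 + V - J) = 4 + (-3 + J - V) = 1 + J - V)
p = 7 (p = 4 + (6 - 3) = 4 + 3 = 7)
d(Z) = 4*Z (d(Z) = Z*(-3 + 7) = Z*4 = 4*Z)
M(C) = 18 - 2*C (M(C) = (1 + 17 - C) - C = (18 - C) - C = 18 - 2*C)
M(d(H(0, -3))) - 450095 = (18 - 8*3) - 450095 = (18 - 2*12) - 450095 = (18 - 24) - 450095 = -6 - 450095 = -450101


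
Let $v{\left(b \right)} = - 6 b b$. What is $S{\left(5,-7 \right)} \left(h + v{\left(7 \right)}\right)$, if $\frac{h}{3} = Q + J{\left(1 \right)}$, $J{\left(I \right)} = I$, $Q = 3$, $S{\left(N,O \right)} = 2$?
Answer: $-564$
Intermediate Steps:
$v{\left(b \right)} = - 6 b^{2}$
$h = 12$ ($h = 3 \left(3 + 1\right) = 3 \cdot 4 = 12$)
$S{\left(5,-7 \right)} \left(h + v{\left(7 \right)}\right) = 2 \left(12 - 6 \cdot 7^{2}\right) = 2 \left(12 - 294\right) = 2 \left(-282\right) = -564$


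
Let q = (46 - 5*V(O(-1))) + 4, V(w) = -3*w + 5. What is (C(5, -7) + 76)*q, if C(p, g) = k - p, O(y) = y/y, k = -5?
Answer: 2640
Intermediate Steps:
O(y) = 1
V(w) = 5 - 3*w
C(p, g) = -5 - p
q = 40 (q = (46 - 5*(5 - 3*1)) + 4 = (46 - 5*(5 - 3)) + 4 = (46 - 5*2) + 4 = (46 - 10) + 4 = 36 + 4 = 40)
(C(5, -7) + 76)*q = ((-5 - 1*5) + 76)*40 = ((-5 - 5) + 76)*40 = (-10 + 76)*40 = 66*40 = 2640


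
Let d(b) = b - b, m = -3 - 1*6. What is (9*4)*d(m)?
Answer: 0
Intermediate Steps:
m = -9 (m = -3 - 6 = -9)
d(b) = 0
(9*4)*d(m) = (9*4)*0 = 36*0 = 0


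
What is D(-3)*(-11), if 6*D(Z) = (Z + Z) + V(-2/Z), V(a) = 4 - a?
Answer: 44/9 ≈ 4.8889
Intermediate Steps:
D(Z) = ⅔ + Z/3 + 1/(3*Z) (D(Z) = ((Z + Z) + (4 - (-2)/Z))/6 = (2*Z + (4 + 2/Z))/6 = (4 + 2*Z + 2/Z)/6 = ⅔ + Z/3 + 1/(3*Z))
D(-3)*(-11) = ((⅓)*(1 - 3*(2 - 3))/(-3))*(-11) = ((⅓)*(-⅓)*(1 - 3*(-1)))*(-11) = ((⅓)*(-⅓)*(1 + 3))*(-11) = ((⅓)*(-⅓)*4)*(-11) = -4/9*(-11) = 44/9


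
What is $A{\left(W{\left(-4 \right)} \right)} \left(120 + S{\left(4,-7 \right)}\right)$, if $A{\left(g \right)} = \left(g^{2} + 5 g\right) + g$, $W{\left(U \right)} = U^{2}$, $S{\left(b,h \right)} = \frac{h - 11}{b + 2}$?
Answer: $41184$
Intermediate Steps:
$S{\left(b,h \right)} = \frac{-11 + h}{2 + b}$
$A{\left(g \right)} = g^{2} + 6 g$
$A{\left(W{\left(-4 \right)} \right)} \left(120 + S{\left(4,-7 \right)}\right) = \left(-4\right)^{2} \left(6 + \left(-4\right)^{2}\right) \left(120 + \frac{-11 - 7}{2 + 4}\right) = 16 \left(6 + 16\right) \left(120 + \frac{1}{6} \left(-18\right)\right) = 16 \cdot 22 \left(120 + \frac{1}{6} \left(-18\right)\right) = 352 \left(120 - 3\right) = 352 \cdot 117 = 41184$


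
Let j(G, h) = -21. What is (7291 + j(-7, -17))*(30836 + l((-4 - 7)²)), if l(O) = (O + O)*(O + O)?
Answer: 649938000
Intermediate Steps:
l(O) = 4*O² (l(O) = (2*O)*(2*O) = 4*O²)
(7291 + j(-7, -17))*(30836 + l((-4 - 7)²)) = (7291 - 21)*(30836 + 4*((-4 - 7)²)²) = 7270*(30836 + 4*((-11)²)²) = 7270*(30836 + 4*121²) = 7270*(30836 + 4*14641) = 7270*(30836 + 58564) = 7270*89400 = 649938000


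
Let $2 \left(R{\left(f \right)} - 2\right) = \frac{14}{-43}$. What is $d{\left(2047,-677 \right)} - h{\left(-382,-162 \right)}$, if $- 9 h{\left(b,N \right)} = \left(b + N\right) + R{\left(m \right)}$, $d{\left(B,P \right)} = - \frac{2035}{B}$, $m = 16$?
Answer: $- \frac{16169752}{264063} \approx -61.234$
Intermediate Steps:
$R{\left(f \right)} = \frac{79}{43}$ ($R{\left(f \right)} = 2 + \frac{14 \frac{1}{-43}}{2} = 2 + \frac{14 \left(- \frac{1}{43}\right)}{2} = 2 + \frac{1}{2} \left(- \frac{14}{43}\right) = 2 - \frac{7}{43} = \frac{79}{43}$)
$h{\left(b,N \right)} = - \frac{79}{387} - \frac{N}{9} - \frac{b}{9}$ ($h{\left(b,N \right)} = - \frac{\left(b + N\right) + \frac{79}{43}}{9} = - \frac{\left(N + b\right) + \frac{79}{43}}{9} = - \frac{\frac{79}{43} + N + b}{9} = - \frac{79}{387} - \frac{N}{9} - \frac{b}{9}$)
$d{\left(2047,-677 \right)} - h{\left(-382,-162 \right)} = - \frac{2035}{2047} - \left(- \frac{79}{387} - -18 - - \frac{382}{9}\right) = \left(-2035\right) \frac{1}{2047} - \left(- \frac{79}{387} + 18 + \frac{382}{9}\right) = - \frac{2035}{2047} - \frac{7771}{129} = - \frac{16169752}{264063}$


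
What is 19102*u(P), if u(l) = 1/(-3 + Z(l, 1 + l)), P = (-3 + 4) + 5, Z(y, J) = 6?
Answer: 19102/3 ≈ 6367.3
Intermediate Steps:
P = 6 (P = 1 + 5 = 6)
u(l) = ⅓ (u(l) = 1/(-3 + 6) = 1/3 = ⅓)
19102*u(P) = 19102*(⅓) = 19102/3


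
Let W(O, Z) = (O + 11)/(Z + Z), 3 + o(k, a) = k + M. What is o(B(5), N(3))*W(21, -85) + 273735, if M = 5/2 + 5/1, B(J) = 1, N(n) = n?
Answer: 23267387/85 ≈ 2.7373e+5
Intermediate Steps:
M = 15/2 (M = 5*(½) + 5*1 = 5/2 + 5 = 15/2 ≈ 7.5000)
o(k, a) = 9/2 + k (o(k, a) = -3 + (k + 15/2) = -3 + (15/2 + k) = 9/2 + k)
W(O, Z) = (11 + O)/(2*Z) (W(O, Z) = (11 + O)/((2*Z)) = (11 + O)*(1/(2*Z)) = (11 + O)/(2*Z))
o(B(5), N(3))*W(21, -85) + 273735 = (9/2 + 1)*((½)*(11 + 21)/(-85)) + 273735 = 11*((½)*(-1/85)*32)/2 + 273735 = (11/2)*(-16/85) + 273735 = -88/85 + 273735 = 23267387/85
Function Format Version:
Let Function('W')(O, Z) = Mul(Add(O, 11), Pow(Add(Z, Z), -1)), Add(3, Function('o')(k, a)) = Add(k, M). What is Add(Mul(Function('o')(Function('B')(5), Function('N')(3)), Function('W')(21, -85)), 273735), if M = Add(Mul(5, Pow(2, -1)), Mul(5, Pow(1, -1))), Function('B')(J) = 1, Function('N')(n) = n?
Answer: Rational(23267387, 85) ≈ 2.7373e+5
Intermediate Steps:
M = Rational(15, 2) (M = Add(Mul(5, Rational(1, 2)), Mul(5, 1)) = Add(Rational(5, 2), 5) = Rational(15, 2) ≈ 7.5000)
Function('o')(k, a) = Add(Rational(9, 2), k) (Function('o')(k, a) = Add(-3, Add(k, Rational(15, 2))) = Add(-3, Add(Rational(15, 2), k)) = Add(Rational(9, 2), k))
Function('W')(O, Z) = Mul(Rational(1, 2), Pow(Z, -1), Add(11, O)) (Function('W')(O, Z) = Mul(Add(11, O), Pow(Mul(2, Z), -1)) = Mul(Add(11, O), Mul(Rational(1, 2), Pow(Z, -1))) = Mul(Rational(1, 2), Pow(Z, -1), Add(11, O)))
Add(Mul(Function('o')(Function('B')(5), Function('N')(3)), Function('W')(21, -85)), 273735) = Add(Mul(Add(Rational(9, 2), 1), Mul(Rational(1, 2), Pow(-85, -1), Add(11, 21))), 273735) = Add(Mul(Rational(11, 2), Mul(Rational(1, 2), Rational(-1, 85), 32)), 273735) = Add(Mul(Rational(11, 2), Rational(-16, 85)), 273735) = Add(Rational(-88, 85), 273735) = Rational(23267387, 85)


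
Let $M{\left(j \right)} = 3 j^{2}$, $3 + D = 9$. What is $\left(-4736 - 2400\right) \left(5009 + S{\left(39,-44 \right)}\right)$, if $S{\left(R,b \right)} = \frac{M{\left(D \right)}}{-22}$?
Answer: $- \frac{392801120}{11} \approx -3.5709 \cdot 10^{7}$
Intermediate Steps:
$D = 6$ ($D = -3 + 9 = 6$)
$S{\left(R,b \right)} = - \frac{54}{11}$ ($S{\left(R,b \right)} = \frac{3 \cdot 6^{2}}{-22} = 3 \cdot 36 \left(- \frac{1}{22}\right) = 108 \left(- \frac{1}{22}\right) = - \frac{54}{11}$)
$\left(-4736 - 2400\right) \left(5009 + S{\left(39,-44 \right)}\right) = \left(-4736 - 2400\right) \left(5009 - \frac{54}{11}\right) = \left(-7136\right) \frac{55045}{11} = - \frac{392801120}{11}$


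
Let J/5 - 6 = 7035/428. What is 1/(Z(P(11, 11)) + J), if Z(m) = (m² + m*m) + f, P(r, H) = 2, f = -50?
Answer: 428/30039 ≈ 0.014248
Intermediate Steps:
Z(m) = -50 + 2*m² (Z(m) = (m² + m*m) - 50 = (m² + m²) - 50 = 2*m² - 50 = -50 + 2*m²)
J = 48015/428 (J = 30 + 5*(7035/428) = 30 + 35175/428 = 48015/428 ≈ 112.18)
1/(Z(P(11, 11)) + J) = 1/((-50 + 2*2²) + 48015/428) = 1/((-50 + 2*4) + 48015/428) = 1/((-50 + 8) + 48015/428) = 1/(-42 + 48015/428) = 1/(30039/428) = 428/30039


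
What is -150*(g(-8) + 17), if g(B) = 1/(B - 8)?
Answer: -20325/8 ≈ -2540.6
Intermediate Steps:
g(B) = 1/(-8 + B)
-150*(g(-8) + 17) = -150*(1/(-8 - 8) + 17) = -150*(1/(-16) + 17) = -150*(-1/16 + 17) = -150*271/16 = -20325/8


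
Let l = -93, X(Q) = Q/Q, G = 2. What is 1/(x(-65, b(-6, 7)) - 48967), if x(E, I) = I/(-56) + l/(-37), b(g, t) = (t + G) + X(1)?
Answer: -1036/50727393 ≈ -2.0423e-5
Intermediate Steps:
X(Q) = 1
b(g, t) = 3 + t (b(g, t) = (t + 2) + 1 = (2 + t) + 1 = 3 + t)
x(E, I) = 93/37 - I/56 (x(E, I) = I/(-56) - 93/(-37) = I*(-1/56) - 93*(-1/37) = -I/56 + 93/37 = 93/37 - I/56)
1/(x(-65, b(-6, 7)) - 48967) = 1/((93/37 - (3 + 7)/56) - 48967) = 1/((93/37 - 1/56*10) - 48967) = 1/((93/37 - 5/28) - 48967) = 1/(2419/1036 - 48967) = 1/(-50727393/1036) = -1036/50727393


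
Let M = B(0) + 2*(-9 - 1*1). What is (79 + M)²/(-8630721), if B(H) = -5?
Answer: -324/958969 ≈ -0.00033786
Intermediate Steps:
M = -25 (M = -5 + 2*(-9 - 1*1) = -5 + 2*(-9 - 1) = -5 + 2*(-10) = -5 - 20 = -25)
(79 + M)²/(-8630721) = (79 - 25)²/(-8630721) = 54²*(-1/8630721) = 2916*(-1/8630721) = -324/958969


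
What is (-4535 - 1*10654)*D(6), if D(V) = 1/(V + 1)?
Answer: -15189/7 ≈ -2169.9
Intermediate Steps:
D(V) = 1/(1 + V)
(-4535 - 1*10654)*D(6) = (-4535 - 1*10654)/(1 + 6) = (-4535 - 10654)/7 = -15189*1/7 = -15189/7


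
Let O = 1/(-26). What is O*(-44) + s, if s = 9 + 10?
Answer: 269/13 ≈ 20.692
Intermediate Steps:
O = -1/26 ≈ -0.038462
s = 19
O*(-44) + s = -1/26*(-44) + 19 = 22/13 + 19 = 269/13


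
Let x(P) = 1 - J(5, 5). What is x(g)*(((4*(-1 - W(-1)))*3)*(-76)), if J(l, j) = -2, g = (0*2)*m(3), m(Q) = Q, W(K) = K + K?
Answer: -2736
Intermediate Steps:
W(K) = 2*K
g = 0 (g = (0*2)*3 = 0*3 = 0)
x(P) = 3 (x(P) = 1 - 1*(-2) = 1 + 2 = 3)
x(g)*(((4*(-1 - W(-1)))*3)*(-76)) = 3*(((4*(-1 - 2*(-1)))*3)*(-76)) = 3*(((4*(-1 - 1*(-2)))*3)*(-76)) = 3*(((4*(-1 + 2))*3)*(-76)) = 3*(((4*1)*3)*(-76)) = 3*((4*3)*(-76)) = 3*(12*(-76)) = 3*(-912) = -2736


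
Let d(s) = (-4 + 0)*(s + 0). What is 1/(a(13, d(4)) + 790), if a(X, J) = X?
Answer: 1/803 ≈ 0.0012453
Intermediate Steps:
d(s) = -4*s
1/(a(13, d(4)) + 790) = 1/(13 + 790) = 1/803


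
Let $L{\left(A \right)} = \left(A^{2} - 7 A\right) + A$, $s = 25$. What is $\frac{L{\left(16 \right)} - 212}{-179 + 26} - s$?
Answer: $- \frac{3773}{153} \approx -24.66$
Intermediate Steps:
$L{\left(A \right)} = A^{2} - 6 A$
$\frac{L{\left(16 \right)} - 212}{-179 + 26} - s = \frac{16 \left(-6 + 16\right) - 212}{-179 + 26} - 25 = \frac{16 \cdot 10 - 212}{-153} - 25 = \left(160 - 212\right) \left(- \frac{1}{153}\right) - 25 = \left(-52\right) \left(- \frac{1}{153}\right) - 25 = \frac{52}{153} - 25 = - \frac{3773}{153}$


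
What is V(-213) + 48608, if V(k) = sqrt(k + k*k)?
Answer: 48608 + 2*sqrt(11289) ≈ 48821.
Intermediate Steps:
V(k) = sqrt(k + k**2)
V(-213) + 48608 = sqrt(-213*(1 - 213)) + 48608 = sqrt(-213*(-212)) + 48608 = sqrt(45156) + 48608 = 2*sqrt(11289) + 48608 = 48608 + 2*sqrt(11289)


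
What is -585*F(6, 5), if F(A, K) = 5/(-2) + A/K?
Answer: 1521/2 ≈ 760.50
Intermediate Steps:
F(A, K) = -5/2 + A/K (F(A, K) = 5*(-½) + A/K = -5/2 + A/K)
-585*F(6, 5) = -585*(-5/2 + 6/5) = -585*(-13/10) = 1521/2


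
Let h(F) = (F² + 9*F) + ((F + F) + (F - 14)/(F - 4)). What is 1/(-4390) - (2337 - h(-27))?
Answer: -259071491/136090 ≈ -1903.7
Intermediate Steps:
h(F) = F² + 11*F + (-14 + F)/(-4 + F) (h(F) = (F² + 9*F) + (2*F + (-14 + F)/(-4 + F)) = F² + 11*F + (-14 + F)/(-4 + F))
1/(-4390) - (2337 - h(-27)) = 1/(-4390) - (2337 - (-14 + (-27)³ - 43*(-27) + 7*(-27)²)/(-4 - 27)) = -1/4390 - (2337 - (-14 - 19683 + 1161 + 7*729)/(-31)) = -1/4390 - (2337 - (-1)*(-14 - 19683 + 1161 + 5103)/31) = -1/4390 - (2337 - (-1)*(-13433)/31) = -1/4390 - (2337 - 1*13433/31) = -1/4390 - (2337 - 13433/31) = -1/4390 - 1*59014/31 = -1/4390 - 59014/31 = -259071491/136090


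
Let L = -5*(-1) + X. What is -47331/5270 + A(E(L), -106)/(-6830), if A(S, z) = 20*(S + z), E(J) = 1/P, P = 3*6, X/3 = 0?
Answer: -280893767/32394690 ≈ -8.6710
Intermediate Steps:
X = 0 (X = 3*0 = 0)
P = 18
L = 5 (L = -5*(-1) + 0 = 5 + 0 = 5)
E(J) = 1/18
A(S, z) = 20*S + 20*z
-47331/5270 + A(E(L), -106)/(-6830) = -47331/5270 + (20*(1/18) + 20*(-106))/(-6830) = -47331*1/5270 + (10/9 - 2120)*(-1/6830) = -47331/5270 - 19070/9*(-1/6830) = -47331/5270 + 1907/6147 = -280893767/32394690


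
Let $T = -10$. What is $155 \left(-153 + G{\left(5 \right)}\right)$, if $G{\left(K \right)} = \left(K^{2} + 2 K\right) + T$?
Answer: $-19840$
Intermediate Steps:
$G{\left(K \right)} = -10 + K^{2} + 2 K$ ($G{\left(K \right)} = \left(K^{2} + 2 K\right) - 10 = -10 + K^{2} + 2 K$)
$155 \left(-153 + G{\left(5 \right)}\right) = 155 \left(-153 + \left(-10 + 5^{2} + 2 \cdot 5\right)\right) = 155 \left(-153 + \left(-10 + 25 + 10\right)\right) = 155 \left(-153 + 25\right) = 155 \left(-128\right) = -19840$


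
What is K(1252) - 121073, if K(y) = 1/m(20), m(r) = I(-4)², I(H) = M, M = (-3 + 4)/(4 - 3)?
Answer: -121072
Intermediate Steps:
M = 1 (M = 1/1 = 1*1 = 1)
I(H) = 1
m(r) = 1 (m(r) = 1² = 1)
K(y) = 1 (K(y) = 1/1 = 1)
K(1252) - 121073 = 1 - 121073 = -121072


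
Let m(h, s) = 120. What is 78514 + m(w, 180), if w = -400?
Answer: 78634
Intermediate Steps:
78514 + m(w, 180) = 78514 + 120 = 78634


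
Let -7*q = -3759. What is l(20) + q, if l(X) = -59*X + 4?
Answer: -639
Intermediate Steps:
q = 537 (q = -1/7*(-3759) = 537)
l(X) = 4 - 59*X
l(20) + q = (4 - 59*20) + 537 = (4 - 1180) + 537 = -1176 + 537 = -639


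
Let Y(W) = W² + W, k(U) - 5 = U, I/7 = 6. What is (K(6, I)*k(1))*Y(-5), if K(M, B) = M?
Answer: 720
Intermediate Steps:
I = 42 (I = 7*6 = 42)
k(U) = 5 + U
Y(W) = W + W²
(K(6, I)*k(1))*Y(-5) = (6*(5 + 1))*(-5*(1 - 5)) = (6*6)*(-5*(-4)) = 36*20 = 720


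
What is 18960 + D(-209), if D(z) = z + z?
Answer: 18542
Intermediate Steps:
D(z) = 2*z
18960 + D(-209) = 18960 + 2*(-209) = 18960 - 418 = 18542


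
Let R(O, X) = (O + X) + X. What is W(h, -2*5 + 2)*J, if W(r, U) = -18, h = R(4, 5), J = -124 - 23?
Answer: 2646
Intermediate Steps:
R(O, X) = O + 2*X
J = -147
h = 14 (h = 4 + 2*5 = 4 + 10 = 14)
W(h, -2*5 + 2)*J = -18*(-147) = 2646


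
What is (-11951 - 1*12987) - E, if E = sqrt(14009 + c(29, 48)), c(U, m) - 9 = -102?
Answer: -24938 - 14*sqrt(71) ≈ -25056.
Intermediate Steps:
c(U, m) = -93 (c(U, m) = 9 - 102 = -93)
E = 14*sqrt(71) (E = sqrt(14009 - 93) = sqrt(13916) = 14*sqrt(71) ≈ 117.97)
(-11951 - 1*12987) - E = (-11951 - 1*12987) - 14*sqrt(71) = (-11951 - 12987) - 14*sqrt(71) = -24938 - 14*sqrt(71)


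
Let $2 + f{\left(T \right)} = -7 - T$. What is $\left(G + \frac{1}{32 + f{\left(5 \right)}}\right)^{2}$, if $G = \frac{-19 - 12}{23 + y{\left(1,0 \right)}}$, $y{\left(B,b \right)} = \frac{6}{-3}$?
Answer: $\frac{32041}{15876} \approx 2.0182$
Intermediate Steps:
$f{\left(T \right)} = -9 - T$ ($f{\left(T \right)} = -2 - \left(7 + T\right) = -9 - T$)
$y{\left(B,b \right)} = -2$ ($y{\left(B,b \right)} = 6 \left(- \frac{1}{3}\right) = -2$)
$G = - \frac{31}{21}$ ($G = \frac{-19 - 12}{23 - 2} = - \frac{31}{21} \approx -1.4762$)
$\left(G + \frac{1}{32 + f{\left(5 \right)}}\right)^{2} = \left(- \frac{31}{21} + \frac{1}{32 - 14}\right)^{2} = \left(- \frac{31}{21} + \frac{1}{18}\right)^{2} = \left(- \frac{179}{126}\right)^{2} = \frac{32041}{15876}$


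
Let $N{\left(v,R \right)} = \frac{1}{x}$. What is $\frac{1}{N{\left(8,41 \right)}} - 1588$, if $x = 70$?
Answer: $-1518$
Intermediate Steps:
$N{\left(v,R \right)} = \frac{1}{70}$
$\frac{1}{N{\left(8,41 \right)}} - 1588 = \frac{1}{\frac{1}{70}} - 1588 = 70 - 1588 = -1518$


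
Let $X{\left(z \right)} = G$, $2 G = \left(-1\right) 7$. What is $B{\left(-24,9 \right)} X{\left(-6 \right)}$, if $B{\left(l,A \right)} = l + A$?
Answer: $\frac{105}{2} \approx 52.5$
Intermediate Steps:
$G = - \frac{7}{2}$ ($G = \frac{\left(-1\right) 7}{2} = \frac{1}{2} \left(-7\right) = - \frac{7}{2} \approx -3.5$)
$B{\left(l,A \right)} = A + l$
$X{\left(z \right)} = - \frac{7}{2}$
$B{\left(-24,9 \right)} X{\left(-6 \right)} = \left(9 - 24\right) \left(- \frac{7}{2}\right) = \left(-15\right) \left(- \frac{7}{2}\right) = \frac{105}{2}$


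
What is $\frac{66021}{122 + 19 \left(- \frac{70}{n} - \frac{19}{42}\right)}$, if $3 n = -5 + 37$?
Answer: $- \frac{22183056}{3791} \approx -5851.5$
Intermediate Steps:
$n = \frac{32}{3}$ ($n = \frac{-5 + 37}{3} = \frac{1}{3} \cdot 32 = \frac{32}{3} \approx 10.667$)
$\frac{66021}{122 + 19 \left(- \frac{70}{n} - \frac{19}{42}\right)} = \frac{66021}{122 + 19 \left(- \frac{70}{\frac{32}{3}} - \frac{19}{42}\right)} = \frac{66021}{122 + 19 \left(\left(-70\right) \frac{3}{32} - \frac{19}{42}\right)} = \frac{66021}{122 + 19 \left(- \frac{105}{16} - \frac{19}{42}\right)} = \frac{66021}{122 + 19 \left(- \frac{2357}{336}\right)} = \frac{66021}{122 - \frac{44783}{336}} = \frac{66021}{- \frac{3791}{336}} = 66021 \left(- \frac{336}{3791}\right) = - \frac{22183056}{3791}$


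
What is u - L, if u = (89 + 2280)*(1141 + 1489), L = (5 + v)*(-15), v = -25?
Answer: 6230170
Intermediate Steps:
L = 300 (L = (5 - 25)*(-15) = -20*(-15) = 300)
u = 6230470 (u = 2369*2630 = 6230470)
u - L = 6230470 - 1*300 = 6230470 - 300 = 6230170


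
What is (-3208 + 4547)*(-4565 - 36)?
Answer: -6160739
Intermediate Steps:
(-3208 + 4547)*(-4565 - 36) = 1339*(-4601) = -6160739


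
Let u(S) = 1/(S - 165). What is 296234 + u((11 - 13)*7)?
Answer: 53025885/179 ≈ 2.9623e+5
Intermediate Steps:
u(S) = 1/(-165 + S)
296234 + u((11 - 13)*7) = 296234 + 1/(-165 + (11 - 13)*7) = 296234 + 1/(-165 - 2*7) = 296234 + 1/(-165 - 14) = 296234 + 1/(-179) = 296234 - 1/179 = 53025885/179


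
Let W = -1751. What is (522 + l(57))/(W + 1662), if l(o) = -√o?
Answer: -522/89 + √57/89 ≈ -5.7803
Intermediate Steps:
(522 + l(57))/(W + 1662) = (522 - √57)/(-1751 + 1662) = (522 - √57)/(-89) = (522 - √57)*(-1/89) = -522/89 + √57/89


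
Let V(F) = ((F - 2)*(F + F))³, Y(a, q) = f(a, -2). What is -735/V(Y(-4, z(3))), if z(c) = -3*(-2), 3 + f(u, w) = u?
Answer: -5/13608 ≈ -0.00036743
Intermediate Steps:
f(u, w) = -3 + u
z(c) = 6
Y(a, q) = -3 + a
V(F) = 8*F³*(-2 + F)³ (V(F) = ((-2 + F)*(2*F))³ = (2*F*(-2 + F))³ = 8*F³*(-2 + F)³)
-735/V(Y(-4, z(3))) = -735*1/(8*(-3 - 4)³*(-2 + (-3 - 4))³) = -735*(-1/(2744*(-2 - 7)³)) = -735/(8*(-343)*(-9)³) = -735/(8*(-343)*(-729)) = -735/2000376 = -735*1/2000376 = -5/13608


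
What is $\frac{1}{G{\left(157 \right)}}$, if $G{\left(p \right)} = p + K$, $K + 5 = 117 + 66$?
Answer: $\frac{1}{335} \approx 0.0029851$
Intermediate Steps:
$K = 178$ ($K = -5 + \left(117 + 66\right) = -5 + 183 = 178$)
$G{\left(p \right)} = 178 + p$ ($G{\left(p \right)} = p + 178 = 178 + p$)
$\frac{1}{G{\left(157 \right)}} = \frac{1}{178 + 157} = \frac{1}{335}$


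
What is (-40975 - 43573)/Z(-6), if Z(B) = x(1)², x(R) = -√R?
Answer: -84548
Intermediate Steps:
Z(B) = 1 (Z(B) = (-√1)² = (-1*1)² = (-1)² = 1)
(-40975 - 43573)/Z(-6) = (-40975 - 43573)/1 = -84548*1 = -84548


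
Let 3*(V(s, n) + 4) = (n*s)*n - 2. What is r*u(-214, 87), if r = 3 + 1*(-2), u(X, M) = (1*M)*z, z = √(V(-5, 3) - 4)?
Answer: 29*I*√213 ≈ 423.24*I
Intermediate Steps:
V(s, n) = -14/3 + s*n²/3 (V(s, n) = -4 + ((n*s)*n - 2)/3 = -4 + (s*n² - 2)/3 = -4 + (-2 + s*n²)/3 = -4 + (-⅔ + s*n²/3) = -14/3 + s*n²/3)
z = I*√213/3 (z = √((-14/3 + (⅓)*(-5)*3²) - 4) = √((-14/3 + (⅓)*(-5)*9) - 4) = √((-14/3 - 15) - 4) = √(-59/3 - 4) = √(-71/3) = I*√213/3 ≈ 4.8648*I)
u(X, M) = I*M*√213/3 (u(X, M) = (1*M)*(I*√213/3) = M*(I*√213/3) = I*M*√213/3)
r = 1 (r = 3 - 2 = 1)
r*u(-214, 87) = 1*((⅓)*I*87*√213) = 1*(29*I*√213) = 29*I*√213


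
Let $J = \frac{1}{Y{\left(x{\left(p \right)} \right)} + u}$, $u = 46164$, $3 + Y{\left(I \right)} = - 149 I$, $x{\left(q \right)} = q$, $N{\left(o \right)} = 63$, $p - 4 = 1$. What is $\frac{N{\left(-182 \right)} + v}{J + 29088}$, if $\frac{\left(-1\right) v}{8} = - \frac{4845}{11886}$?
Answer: $\frac{77421304}{33987286577} \approx 0.0022779$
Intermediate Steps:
$p = 5$ ($p = 4 + 1 = 5$)
$v = \frac{6460}{1981}$ ($v = - 8 \left(- \frac{4845}{11886}\right) = - 8 \left(\left(-4845\right) \frac{1}{11886}\right) = \left(-8\right) \left(- \frac{1615}{3962}\right) = \frac{6460}{1981} \approx 3.261$)
$Y{\left(I \right)} = -3 - 149 I$
$J = \frac{1}{45416}$ ($J = \frac{1}{\left(-3 - 745\right) + 46164} = \frac{1}{-748 + 46164} = \frac{1}{45416} \approx 2.2019 \cdot 10^{-5}$)
$\frac{N{\left(-182 \right)} + v}{J + 29088} = \frac{63 + \frac{6460}{1981}}{\frac{1}{45416} + 29088} = \frac{131263}{1981 \cdot \frac{1321060609}{45416}} = \frac{131263}{1981} \cdot \frac{45416}{1321060609} = \frac{77421304}{33987286577}$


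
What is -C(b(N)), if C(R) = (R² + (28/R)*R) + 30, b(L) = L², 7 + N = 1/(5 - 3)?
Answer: -29489/16 ≈ -1843.1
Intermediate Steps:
N = -13/2 (N = -7 + 1/(5 - 3) = -7 + 1/2 = -7 + ½ = -13/2 ≈ -6.5000)
C(R) = 58 + R² (C(R) = (R² + 28) + 30 = (28 + R²) + 30 = 58 + R²)
-C(b(N)) = -(58 + ((-13/2)²)²) = -(58 + (169/4)²) = -(58 + 28561/16) = -1*29489/16 = -29489/16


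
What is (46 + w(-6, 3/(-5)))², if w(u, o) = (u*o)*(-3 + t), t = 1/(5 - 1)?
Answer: 130321/100 ≈ 1303.2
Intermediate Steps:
t = ¼ (t = 1/4 = ¼ ≈ 0.25000)
w(u, o) = -11*o*u/4 (w(u, o) = (u*o)*(-3 + ¼) = (o*u)*(-11/4) = -11*o*u/4)
(46 + w(-6, 3/(-5)))² = (46 - 11/4*3/(-5)*(-6))² = (46 - 11/4*3*(-⅕)*(-6))² = (46 - 11/4*(-⅗)*(-6))² = (46 - 99/10)² = (361/10)² = 130321/100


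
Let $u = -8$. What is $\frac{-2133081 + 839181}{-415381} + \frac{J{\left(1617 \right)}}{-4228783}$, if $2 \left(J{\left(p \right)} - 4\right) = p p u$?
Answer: $\frac{9815989188212}{1756556111323} \approx 5.5882$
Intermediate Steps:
$J{\left(p \right)} = 4 - 4 p^{2}$ ($J{\left(p \right)} = 4 + \frac{p p \left(-8\right)}{2} = 4 + \frac{p^{2} \left(-8\right)}{2} = 4 + \frac{\left(-8\right) p^{2}}{2} = 4 - 4 p^{2}$)
$\frac{-2133081 + 839181}{-415381} + \frac{J{\left(1617 \right)}}{-4228783} = \frac{-2133081 + 839181}{-415381} + \frac{4 - 4 \cdot 1617^{2}}{-4228783} = \left(-1293900\right) \left(- \frac{1}{415381}\right) + \left(4 - 10458756\right) \left(- \frac{1}{4228783}\right) = \frac{1293900}{415381} + \left(4 - 10458756\right) \left(- \frac{1}{4228783}\right) = \frac{1293900}{415381} - - \frac{10458752}{4228783} = \frac{1293900}{415381} + \frac{10458752}{4228783} = \frac{9815989188212}{1756556111323}$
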